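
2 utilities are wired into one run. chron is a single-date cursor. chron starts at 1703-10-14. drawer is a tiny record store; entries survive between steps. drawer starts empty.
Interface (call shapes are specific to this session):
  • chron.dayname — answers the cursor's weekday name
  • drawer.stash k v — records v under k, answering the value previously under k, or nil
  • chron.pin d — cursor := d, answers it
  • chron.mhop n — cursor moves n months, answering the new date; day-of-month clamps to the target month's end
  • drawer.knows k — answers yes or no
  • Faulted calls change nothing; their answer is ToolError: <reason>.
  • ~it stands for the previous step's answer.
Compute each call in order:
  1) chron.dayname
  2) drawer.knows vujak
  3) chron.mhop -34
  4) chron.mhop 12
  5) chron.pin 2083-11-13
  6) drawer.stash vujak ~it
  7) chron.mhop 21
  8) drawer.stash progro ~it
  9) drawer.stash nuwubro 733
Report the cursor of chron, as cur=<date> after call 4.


Answer: cur=1701-12-14

Derivation:
Act: chron.dayname[]
Obs: Sunday
Act: drawer.knows[k→vujak]
Obs: no
Act: chron.mhop[n→-34]
Obs: 1700-12-14
Act: chron.mhop[n→12]
Obs: 1701-12-14
Act: chron.pin[d→2083-11-13]
Obs: 2083-11-13
Act: drawer.stash[k→vujak; v→~it]
Obs: nil
Act: chron.mhop[n→21]
Obs: 2085-08-13
Act: drawer.stash[k→progro; v→~it]
Obs: nil
Act: drawer.stash[k→nuwubro; v→733]
Obs: nil


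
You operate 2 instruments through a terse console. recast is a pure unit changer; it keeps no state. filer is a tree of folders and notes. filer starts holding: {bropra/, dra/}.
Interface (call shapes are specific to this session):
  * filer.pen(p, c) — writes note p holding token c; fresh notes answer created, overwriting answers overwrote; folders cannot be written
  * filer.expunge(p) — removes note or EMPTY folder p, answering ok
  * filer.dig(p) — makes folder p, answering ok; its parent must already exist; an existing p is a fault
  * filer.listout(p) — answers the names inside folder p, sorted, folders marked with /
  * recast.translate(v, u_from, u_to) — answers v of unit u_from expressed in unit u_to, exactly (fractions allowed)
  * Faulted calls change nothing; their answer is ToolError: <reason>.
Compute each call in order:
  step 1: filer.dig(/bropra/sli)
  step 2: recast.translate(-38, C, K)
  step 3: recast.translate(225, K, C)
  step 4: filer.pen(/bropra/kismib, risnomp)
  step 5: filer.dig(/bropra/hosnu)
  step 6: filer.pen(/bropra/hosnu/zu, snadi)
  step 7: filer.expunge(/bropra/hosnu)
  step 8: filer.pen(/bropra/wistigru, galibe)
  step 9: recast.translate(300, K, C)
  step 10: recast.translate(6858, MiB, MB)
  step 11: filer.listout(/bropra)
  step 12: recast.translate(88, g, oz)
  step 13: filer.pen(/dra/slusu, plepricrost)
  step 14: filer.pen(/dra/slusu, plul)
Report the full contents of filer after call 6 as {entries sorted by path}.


Answer: {bropra/, bropra/hosnu/, bropra/hosnu/zu=snadi, bropra/kismib=risnomp, bropra/sli/, dra/}

Derivation:
I call filer.dig on p='/bropra/sli', giving ok.
Next I call recast.translate on v='-38', u_from='C', u_to='K', and see 4703/20.
I run recast.translate on v='225', u_from='K', u_to='C', → -963/20.
Invoking filer.pen on p='/bropra/kismib', c='risnomp': created.
Then filer.dig on p='/bropra/hosnu', giving ok.
Using filer.pen on p='/bropra/hosnu/zu', c='snadi', and see created.
Then filer.expunge on p='/bropra/hosnu', and see ToolError: not empty.
Now I run filer.pen on p='/bropra/wistigru', c='galibe', → created.
Next I call recast.translate on v='300', u_from='K', u_to='C': 537/20.
I use recast.translate on v='6858', u_from='MiB', u_to='MB', yielding 112361472/15625.
Now I run filer.listout on p='/bropra', and get [hosnu/, kismib, sli/, wistigru].
Invoking recast.translate on v='88', u_from='g', u_to='oz', → 12800000/4123567.
I invoke filer.pen on p='/dra/slusu', c='plepricrost', and observe created.
Then filer.pen on p='/dra/slusu', c='plul', and get overwrote.


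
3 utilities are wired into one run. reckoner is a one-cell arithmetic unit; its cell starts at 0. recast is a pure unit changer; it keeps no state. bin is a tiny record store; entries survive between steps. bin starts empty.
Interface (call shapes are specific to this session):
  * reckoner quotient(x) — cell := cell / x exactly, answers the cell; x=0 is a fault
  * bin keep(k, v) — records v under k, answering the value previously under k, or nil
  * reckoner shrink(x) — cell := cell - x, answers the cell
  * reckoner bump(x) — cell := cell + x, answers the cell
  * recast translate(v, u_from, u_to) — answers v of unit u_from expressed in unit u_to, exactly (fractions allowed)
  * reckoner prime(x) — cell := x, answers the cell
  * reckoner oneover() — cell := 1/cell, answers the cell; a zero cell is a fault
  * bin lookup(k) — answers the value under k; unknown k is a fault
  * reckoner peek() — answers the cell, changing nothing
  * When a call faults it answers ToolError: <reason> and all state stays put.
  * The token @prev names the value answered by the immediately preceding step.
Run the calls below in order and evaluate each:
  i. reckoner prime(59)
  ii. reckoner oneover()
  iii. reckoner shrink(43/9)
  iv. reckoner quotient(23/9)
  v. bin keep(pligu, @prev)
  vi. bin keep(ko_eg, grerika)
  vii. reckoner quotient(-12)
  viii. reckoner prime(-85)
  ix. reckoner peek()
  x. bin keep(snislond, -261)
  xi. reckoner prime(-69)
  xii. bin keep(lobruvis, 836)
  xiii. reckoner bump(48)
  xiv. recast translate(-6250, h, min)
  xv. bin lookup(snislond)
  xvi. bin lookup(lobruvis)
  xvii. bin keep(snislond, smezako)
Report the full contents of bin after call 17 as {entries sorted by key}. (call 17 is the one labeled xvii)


→ reckoner prime(x→59)
← 59
→ reckoner oneover()
← 1/59
→ reckoner shrink(x→43/9)
← -2528/531
→ reckoner quotient(x→23/9)
← -2528/1357
→ bin keep(k→pligu, v→@prev)
← nil
→ bin keep(k→ko_eg, v→grerika)
← nil
→ reckoner quotient(x→-12)
← 632/4071
→ reckoner prime(x→-85)
← -85
→ reckoner peek()
← -85
→ bin keep(k→snislond, v→-261)
← nil
→ reckoner prime(x→-69)
← -69
→ bin keep(k→lobruvis, v→836)
← nil
→ reckoner bump(x→48)
← -21
→ recast translate(v→-6250, u_from→h, u_to→min)
← -375000
→ bin lookup(k→snislond)
← -261
→ bin lookup(k→lobruvis)
← 836
→ bin keep(k→snislond, v→smezako)
← -261

Answer: {ko_eg=grerika, lobruvis=836, pligu=-2528/1357, snislond=smezako}


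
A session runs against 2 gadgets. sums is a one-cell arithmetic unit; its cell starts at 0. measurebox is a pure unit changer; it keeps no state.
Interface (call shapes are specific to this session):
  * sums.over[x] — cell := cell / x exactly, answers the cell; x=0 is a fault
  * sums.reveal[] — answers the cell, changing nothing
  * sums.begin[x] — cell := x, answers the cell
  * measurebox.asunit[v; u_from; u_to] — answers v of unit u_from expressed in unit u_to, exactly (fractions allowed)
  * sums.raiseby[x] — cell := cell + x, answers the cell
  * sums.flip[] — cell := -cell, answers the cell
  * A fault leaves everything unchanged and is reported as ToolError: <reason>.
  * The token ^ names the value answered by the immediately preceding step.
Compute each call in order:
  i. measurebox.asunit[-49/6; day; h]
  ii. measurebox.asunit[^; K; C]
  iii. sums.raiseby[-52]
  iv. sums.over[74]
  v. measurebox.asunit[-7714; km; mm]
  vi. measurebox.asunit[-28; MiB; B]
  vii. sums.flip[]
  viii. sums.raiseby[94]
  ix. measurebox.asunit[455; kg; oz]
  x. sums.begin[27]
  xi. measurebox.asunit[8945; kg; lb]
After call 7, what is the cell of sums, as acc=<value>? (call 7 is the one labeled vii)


Answer: acc=26/37

Derivation:
Then measurebox.asunit passing v: -49/6, u_from: day, u_to: h, and observe -196.
I invoke measurebox.asunit passing v: ^, u_from: K, u_to: C, giving -9383/20.
Using sums.raiseby passing x: -52, and observe -52.
I use sums.over passing x: 74, and get -26/37.
I run measurebox.asunit passing v: -7714, u_from: km, u_to: mm, giving -7714000000.
Then measurebox.asunit passing v: -28, u_from: MiB, u_to: B, yielding -29360128.
I try sums.flip, which returns 26/37.
I call sums.raiseby passing x: 94, which returns 3504/37.
Calling measurebox.asunit passing v: 455, u_from: kg, u_to: oz: 104000000000/6479891.
Invoking sums.begin passing x: 27, giving 27.
I invoke measurebox.asunit passing v: 8945, u_from: kg, u_to: lb, and see 894500000000/45359237.


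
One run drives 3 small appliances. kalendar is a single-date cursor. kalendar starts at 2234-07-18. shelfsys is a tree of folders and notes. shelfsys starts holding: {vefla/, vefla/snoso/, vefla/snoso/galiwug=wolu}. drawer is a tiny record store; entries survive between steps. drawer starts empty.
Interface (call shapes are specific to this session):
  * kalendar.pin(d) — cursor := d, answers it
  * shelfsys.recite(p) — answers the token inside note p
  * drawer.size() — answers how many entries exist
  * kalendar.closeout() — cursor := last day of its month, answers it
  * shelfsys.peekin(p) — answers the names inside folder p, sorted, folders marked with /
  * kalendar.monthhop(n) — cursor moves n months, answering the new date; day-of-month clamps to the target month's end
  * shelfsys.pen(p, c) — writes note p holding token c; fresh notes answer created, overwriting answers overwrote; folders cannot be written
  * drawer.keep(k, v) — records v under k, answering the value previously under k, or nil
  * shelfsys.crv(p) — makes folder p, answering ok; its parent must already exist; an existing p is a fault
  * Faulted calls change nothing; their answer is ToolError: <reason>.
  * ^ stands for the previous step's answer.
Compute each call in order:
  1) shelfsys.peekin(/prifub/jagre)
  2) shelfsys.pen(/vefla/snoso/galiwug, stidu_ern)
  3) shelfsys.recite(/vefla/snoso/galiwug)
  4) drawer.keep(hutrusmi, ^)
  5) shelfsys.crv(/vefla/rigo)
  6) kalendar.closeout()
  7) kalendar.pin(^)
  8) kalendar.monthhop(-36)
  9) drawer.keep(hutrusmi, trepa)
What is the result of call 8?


Answer: 2231-07-31

Derivation:
==> shelfsys.peekin(/prifub/jagre)
<== ToolError: not found
==> shelfsys.pen(/vefla/snoso/galiwug, stidu_ern)
<== overwrote
==> shelfsys.recite(/vefla/snoso/galiwug)
<== stidu_ern
==> drawer.keep(hutrusmi, ^)
<== nil
==> shelfsys.crv(/vefla/rigo)
<== ok
==> kalendar.closeout()
<== 2234-07-31
==> kalendar.pin(^)
<== 2234-07-31
==> kalendar.monthhop(-36)
<== 2231-07-31
==> drawer.keep(hutrusmi, trepa)
<== stidu_ern


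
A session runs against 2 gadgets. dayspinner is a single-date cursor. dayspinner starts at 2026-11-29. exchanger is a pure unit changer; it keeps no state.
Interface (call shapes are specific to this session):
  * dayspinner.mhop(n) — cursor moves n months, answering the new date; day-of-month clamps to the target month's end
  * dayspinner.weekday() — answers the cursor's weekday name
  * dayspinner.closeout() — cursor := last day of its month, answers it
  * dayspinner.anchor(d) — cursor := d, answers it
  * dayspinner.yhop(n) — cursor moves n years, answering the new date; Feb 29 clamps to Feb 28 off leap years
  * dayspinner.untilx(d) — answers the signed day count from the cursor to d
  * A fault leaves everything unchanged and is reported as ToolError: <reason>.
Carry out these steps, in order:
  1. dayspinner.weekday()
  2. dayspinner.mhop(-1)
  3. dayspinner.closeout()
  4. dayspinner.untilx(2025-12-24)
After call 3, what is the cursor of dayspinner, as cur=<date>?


Answer: cur=2026-10-31

Derivation:
~$ weekday
[out] Sunday
~$ mhop n='-1'
[out] 2026-10-29
~$ closeout
[out] 2026-10-31
~$ untilx d='2025-12-24'
[out] -311


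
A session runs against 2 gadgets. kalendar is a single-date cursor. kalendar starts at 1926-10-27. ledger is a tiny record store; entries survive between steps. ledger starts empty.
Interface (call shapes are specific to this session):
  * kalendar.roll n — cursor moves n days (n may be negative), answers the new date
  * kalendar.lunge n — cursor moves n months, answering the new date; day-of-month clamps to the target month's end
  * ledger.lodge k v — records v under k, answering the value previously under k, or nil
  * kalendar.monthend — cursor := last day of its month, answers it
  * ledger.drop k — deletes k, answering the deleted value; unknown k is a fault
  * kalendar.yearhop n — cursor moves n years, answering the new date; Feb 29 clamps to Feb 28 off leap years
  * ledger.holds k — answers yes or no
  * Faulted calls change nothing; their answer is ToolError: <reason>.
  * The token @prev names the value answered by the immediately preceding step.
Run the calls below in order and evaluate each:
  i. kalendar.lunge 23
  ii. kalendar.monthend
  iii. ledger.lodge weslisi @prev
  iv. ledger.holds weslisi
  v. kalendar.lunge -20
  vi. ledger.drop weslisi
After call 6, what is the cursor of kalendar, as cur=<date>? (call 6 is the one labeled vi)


Answer: cur=1927-01-30

Derivation:
$ lunge n→23
= 1928-09-27
$ monthend
= 1928-09-30
$ lodge k→weslisi v→@prev
= nil
$ holds k→weslisi
= yes
$ lunge n→-20
= 1927-01-30
$ drop k→weslisi
= 1928-09-30


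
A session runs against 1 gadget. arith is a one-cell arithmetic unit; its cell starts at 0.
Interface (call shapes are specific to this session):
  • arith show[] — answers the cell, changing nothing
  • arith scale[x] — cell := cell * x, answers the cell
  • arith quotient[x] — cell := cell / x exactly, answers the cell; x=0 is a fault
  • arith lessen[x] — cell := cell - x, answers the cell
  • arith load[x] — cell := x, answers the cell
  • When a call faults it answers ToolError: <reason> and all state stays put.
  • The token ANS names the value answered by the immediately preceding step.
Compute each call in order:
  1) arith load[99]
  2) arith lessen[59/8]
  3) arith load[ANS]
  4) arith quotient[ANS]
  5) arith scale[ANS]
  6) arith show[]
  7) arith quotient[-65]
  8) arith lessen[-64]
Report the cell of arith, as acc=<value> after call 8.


Answer: acc=4159/65

Derivation:
-- 1. arith load(x: 99) ~> 99
-- 2. arith lessen(x: 59/8) ~> 733/8
-- 3. arith load(x: ANS) ~> 733/8
-- 4. arith quotient(x: ANS) ~> 1
-- 5. arith scale(x: ANS) ~> 1
-- 6. arith show() ~> 1
-- 7. arith quotient(x: -65) ~> -1/65
-- 8. arith lessen(x: -64) ~> 4159/65


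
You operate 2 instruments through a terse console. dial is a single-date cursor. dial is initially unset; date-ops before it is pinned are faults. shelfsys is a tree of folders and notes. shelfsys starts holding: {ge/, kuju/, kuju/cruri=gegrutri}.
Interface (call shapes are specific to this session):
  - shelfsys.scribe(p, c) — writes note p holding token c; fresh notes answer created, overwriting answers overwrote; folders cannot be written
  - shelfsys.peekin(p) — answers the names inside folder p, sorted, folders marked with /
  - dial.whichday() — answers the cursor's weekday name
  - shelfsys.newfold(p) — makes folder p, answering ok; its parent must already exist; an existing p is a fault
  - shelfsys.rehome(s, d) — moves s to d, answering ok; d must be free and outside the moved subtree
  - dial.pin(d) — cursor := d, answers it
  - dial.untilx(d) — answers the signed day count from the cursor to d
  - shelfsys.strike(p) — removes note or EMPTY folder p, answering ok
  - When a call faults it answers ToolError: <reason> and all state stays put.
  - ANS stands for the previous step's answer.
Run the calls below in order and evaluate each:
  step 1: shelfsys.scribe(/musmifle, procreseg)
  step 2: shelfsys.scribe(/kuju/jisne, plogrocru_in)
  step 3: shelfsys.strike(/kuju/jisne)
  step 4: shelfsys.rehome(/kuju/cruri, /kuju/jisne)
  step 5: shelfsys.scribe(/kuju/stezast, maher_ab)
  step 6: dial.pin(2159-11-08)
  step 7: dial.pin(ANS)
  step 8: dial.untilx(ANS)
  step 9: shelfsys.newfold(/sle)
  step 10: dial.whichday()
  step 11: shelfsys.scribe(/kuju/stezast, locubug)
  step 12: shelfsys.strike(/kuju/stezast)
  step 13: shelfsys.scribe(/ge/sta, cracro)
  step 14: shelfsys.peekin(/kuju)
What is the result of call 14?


>>> shelfsys.scribe p: /musmifle c: procreseg
:: created
>>> shelfsys.scribe p: /kuju/jisne c: plogrocru_in
:: created
>>> shelfsys.strike p: /kuju/jisne
:: ok
>>> shelfsys.rehome s: /kuju/cruri d: /kuju/jisne
:: ok
>>> shelfsys.scribe p: /kuju/stezast c: maher_ab
:: created
>>> dial.pin d: 2159-11-08
:: 2159-11-08
>>> dial.pin d: ANS
:: 2159-11-08
>>> dial.untilx d: ANS
:: 0
>>> shelfsys.newfold p: /sle
:: ok
>>> dial.whichday
:: Thursday
>>> shelfsys.scribe p: /kuju/stezast c: locubug
:: overwrote
>>> shelfsys.strike p: /kuju/stezast
:: ok
>>> shelfsys.scribe p: /ge/sta c: cracro
:: created
>>> shelfsys.peekin p: /kuju
:: [jisne]

Answer: [jisne]


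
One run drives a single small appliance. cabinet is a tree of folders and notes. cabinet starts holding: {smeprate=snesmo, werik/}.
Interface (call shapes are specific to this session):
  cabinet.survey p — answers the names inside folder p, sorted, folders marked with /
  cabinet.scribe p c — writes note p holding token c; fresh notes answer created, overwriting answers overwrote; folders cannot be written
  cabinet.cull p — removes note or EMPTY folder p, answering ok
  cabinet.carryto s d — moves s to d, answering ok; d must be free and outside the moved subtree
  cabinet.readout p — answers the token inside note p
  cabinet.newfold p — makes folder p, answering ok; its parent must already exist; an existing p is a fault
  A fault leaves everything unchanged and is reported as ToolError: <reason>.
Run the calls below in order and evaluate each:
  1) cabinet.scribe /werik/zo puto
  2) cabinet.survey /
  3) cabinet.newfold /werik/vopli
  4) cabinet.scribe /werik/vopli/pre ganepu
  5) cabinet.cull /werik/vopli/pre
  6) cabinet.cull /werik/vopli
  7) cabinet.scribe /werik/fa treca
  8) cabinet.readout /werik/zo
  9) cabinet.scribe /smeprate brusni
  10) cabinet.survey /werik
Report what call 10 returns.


~$ scribe /werik/zo puto
  created
~$ survey /
  [smeprate, werik/]
~$ newfold /werik/vopli
  ok
~$ scribe /werik/vopli/pre ganepu
  created
~$ cull /werik/vopli/pre
  ok
~$ cull /werik/vopli
  ok
~$ scribe /werik/fa treca
  created
~$ readout /werik/zo
  puto
~$ scribe /smeprate brusni
  overwrote
~$ survey /werik
  [fa, zo]

Answer: [fa, zo]


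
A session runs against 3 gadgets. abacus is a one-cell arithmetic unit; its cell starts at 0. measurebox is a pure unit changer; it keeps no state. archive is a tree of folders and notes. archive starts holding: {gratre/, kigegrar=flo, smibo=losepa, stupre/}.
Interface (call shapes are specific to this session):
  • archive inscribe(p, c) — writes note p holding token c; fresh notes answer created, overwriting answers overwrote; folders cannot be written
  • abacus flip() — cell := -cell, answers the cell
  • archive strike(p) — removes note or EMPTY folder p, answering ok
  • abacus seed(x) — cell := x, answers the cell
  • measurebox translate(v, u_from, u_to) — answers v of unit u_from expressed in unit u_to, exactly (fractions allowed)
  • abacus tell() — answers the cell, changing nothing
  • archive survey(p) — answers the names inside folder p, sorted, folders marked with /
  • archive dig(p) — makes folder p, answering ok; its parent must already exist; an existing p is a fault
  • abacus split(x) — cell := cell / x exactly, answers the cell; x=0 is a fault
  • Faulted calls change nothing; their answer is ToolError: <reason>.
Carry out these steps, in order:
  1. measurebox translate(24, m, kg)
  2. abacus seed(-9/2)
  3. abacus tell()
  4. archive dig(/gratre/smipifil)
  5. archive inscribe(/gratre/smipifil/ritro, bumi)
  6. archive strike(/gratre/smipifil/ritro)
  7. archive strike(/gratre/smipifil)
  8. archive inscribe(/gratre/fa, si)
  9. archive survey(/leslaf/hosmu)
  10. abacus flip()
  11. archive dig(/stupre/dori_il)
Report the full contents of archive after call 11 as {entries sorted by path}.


Answer: {gratre/, gratre/fa=si, kigegrar=flo, smibo=losepa, stupre/, stupre/dori_il/}

Derivation:
Using measurebox translate on v: 24, u_from: m, u_to: kg, yielding ToolError: incompatible units.
Using abacus seed on x: -9/2, which returns -9/2.
Then abacus tell(), and see -9/2.
I invoke archive dig on p: /gratre/smipifil, giving ok.
Next I call archive inscribe on p: /gratre/smipifil/ritro, c: bumi, and see created.
I call archive strike on p: /gratre/smipifil/ritro, and observe ok.
I try archive strike on p: /gratre/smipifil, and observe ok.
I call archive inscribe on p: /gratre/fa, c: si, giving created.
Next I call archive survey on p: /leslaf/hosmu: ToolError: not found.
Using abacus flip(): 9/2.
Next I call archive dig on p: /stupre/dori_il, → ok.


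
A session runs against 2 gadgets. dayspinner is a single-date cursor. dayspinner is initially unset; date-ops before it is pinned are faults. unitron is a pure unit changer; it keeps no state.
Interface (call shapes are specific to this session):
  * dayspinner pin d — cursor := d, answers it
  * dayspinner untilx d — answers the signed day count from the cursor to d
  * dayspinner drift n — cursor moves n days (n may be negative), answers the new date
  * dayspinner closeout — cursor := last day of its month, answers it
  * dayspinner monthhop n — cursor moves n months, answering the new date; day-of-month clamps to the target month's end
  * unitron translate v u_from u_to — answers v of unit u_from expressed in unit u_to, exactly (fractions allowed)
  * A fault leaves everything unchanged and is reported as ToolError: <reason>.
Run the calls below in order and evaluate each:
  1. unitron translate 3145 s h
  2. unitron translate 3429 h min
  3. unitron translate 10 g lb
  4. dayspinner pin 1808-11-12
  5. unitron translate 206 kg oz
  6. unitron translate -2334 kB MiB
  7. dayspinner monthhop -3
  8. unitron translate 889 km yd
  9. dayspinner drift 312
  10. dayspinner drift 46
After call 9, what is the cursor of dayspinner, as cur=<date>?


Answer: cur=1809-06-20

Derivation:
I invoke unitron translate on 3145, s, h, and see 629/720.
Next I call unitron translate on 3429, h, min, — result: 205740.
Next I call unitron translate on 10, g, lb, — result: 1000000/45359237.
Then dayspinner pin on 1808-11-12: 1808-11-12.
I run unitron translate on 206, kg, oz, and see 329600000000/45359237.
I use unitron translate on -2334, kB, MiB, which returns -145875/65536.
Calling dayspinner monthhop on -3, and see 1808-08-12.
Using unitron translate on 889, km, yd: 8750000/9.
I use dayspinner drift on 312, → 1809-06-20.
I run dayspinner drift on 46, giving 1809-08-05.


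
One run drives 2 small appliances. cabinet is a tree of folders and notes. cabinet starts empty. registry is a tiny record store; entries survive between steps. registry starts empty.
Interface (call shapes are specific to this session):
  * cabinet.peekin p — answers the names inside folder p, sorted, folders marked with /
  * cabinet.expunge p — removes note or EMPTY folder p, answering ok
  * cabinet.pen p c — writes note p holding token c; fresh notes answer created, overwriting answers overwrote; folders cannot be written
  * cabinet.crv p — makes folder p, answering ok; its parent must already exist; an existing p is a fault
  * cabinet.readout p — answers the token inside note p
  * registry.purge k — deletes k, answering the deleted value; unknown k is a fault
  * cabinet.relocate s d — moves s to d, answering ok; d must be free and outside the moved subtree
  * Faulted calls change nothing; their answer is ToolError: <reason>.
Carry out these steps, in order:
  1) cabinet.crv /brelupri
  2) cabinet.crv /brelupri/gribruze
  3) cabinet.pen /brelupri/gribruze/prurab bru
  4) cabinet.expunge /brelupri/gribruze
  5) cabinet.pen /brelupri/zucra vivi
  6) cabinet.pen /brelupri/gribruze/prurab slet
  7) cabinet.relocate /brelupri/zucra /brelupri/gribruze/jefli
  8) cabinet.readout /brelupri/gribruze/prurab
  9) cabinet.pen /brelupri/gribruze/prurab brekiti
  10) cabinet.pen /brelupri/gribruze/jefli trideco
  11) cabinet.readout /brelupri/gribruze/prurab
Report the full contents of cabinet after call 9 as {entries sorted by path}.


Answer: {brelupri/, brelupri/gribruze/, brelupri/gribruze/jefli=vivi, brelupri/gribruze/prurab=brekiti}

Derivation:
# cabinet.crv(/brelupri) : ok
# cabinet.crv(/brelupri/gribruze) : ok
# cabinet.pen(/brelupri/gribruze/prurab, bru) : created
# cabinet.expunge(/brelupri/gribruze) : ToolError: not empty
# cabinet.pen(/brelupri/zucra, vivi) : created
# cabinet.pen(/brelupri/gribruze/prurab, slet) : overwrote
# cabinet.relocate(/brelupri/zucra, /brelupri/gribruze/jefli) : ok
# cabinet.readout(/brelupri/gribruze/prurab) : slet
# cabinet.pen(/brelupri/gribruze/prurab, brekiti) : overwrote
# cabinet.pen(/brelupri/gribruze/jefli, trideco) : overwrote
# cabinet.readout(/brelupri/gribruze/prurab) : brekiti


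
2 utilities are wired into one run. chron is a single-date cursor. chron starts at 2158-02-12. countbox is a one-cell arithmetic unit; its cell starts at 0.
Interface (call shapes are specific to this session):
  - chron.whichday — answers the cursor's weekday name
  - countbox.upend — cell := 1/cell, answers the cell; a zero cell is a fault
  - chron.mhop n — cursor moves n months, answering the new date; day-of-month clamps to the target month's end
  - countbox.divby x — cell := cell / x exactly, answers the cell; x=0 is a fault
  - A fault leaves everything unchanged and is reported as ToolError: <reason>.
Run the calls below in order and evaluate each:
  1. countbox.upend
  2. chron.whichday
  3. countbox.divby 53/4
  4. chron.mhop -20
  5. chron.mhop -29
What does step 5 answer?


I use countbox.upend, yielding ToolError: reciprocal of zero.
Next I call chron.whichday(), which returns Sunday.
I use countbox.divby passing x='53/4', giving 0.
Next I call chron.mhop passing n='-20', → 2156-06-12.
I run chron.mhop passing n='-29', which returns 2154-01-12.

Answer: 2154-01-12


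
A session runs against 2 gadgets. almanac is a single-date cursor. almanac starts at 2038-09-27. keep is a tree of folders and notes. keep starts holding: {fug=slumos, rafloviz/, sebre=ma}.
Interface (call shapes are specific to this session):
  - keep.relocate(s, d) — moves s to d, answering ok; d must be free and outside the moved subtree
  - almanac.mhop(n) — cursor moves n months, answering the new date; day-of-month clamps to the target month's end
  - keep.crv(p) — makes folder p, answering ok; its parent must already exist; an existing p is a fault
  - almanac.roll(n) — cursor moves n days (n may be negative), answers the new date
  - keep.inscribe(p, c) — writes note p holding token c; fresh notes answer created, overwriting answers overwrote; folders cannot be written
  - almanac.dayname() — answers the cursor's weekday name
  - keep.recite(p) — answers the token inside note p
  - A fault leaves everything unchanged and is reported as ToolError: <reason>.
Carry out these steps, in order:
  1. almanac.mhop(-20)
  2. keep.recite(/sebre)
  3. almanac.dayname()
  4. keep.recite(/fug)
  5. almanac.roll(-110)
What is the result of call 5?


Answer: 2036-10-09

Derivation:
[in] almanac.mhop n: -20
  2037-01-27
[in] keep.recite p: /sebre
  ma
[in] almanac.dayname
  Tuesday
[in] keep.recite p: /fug
  slumos
[in] almanac.roll n: -110
  2036-10-09


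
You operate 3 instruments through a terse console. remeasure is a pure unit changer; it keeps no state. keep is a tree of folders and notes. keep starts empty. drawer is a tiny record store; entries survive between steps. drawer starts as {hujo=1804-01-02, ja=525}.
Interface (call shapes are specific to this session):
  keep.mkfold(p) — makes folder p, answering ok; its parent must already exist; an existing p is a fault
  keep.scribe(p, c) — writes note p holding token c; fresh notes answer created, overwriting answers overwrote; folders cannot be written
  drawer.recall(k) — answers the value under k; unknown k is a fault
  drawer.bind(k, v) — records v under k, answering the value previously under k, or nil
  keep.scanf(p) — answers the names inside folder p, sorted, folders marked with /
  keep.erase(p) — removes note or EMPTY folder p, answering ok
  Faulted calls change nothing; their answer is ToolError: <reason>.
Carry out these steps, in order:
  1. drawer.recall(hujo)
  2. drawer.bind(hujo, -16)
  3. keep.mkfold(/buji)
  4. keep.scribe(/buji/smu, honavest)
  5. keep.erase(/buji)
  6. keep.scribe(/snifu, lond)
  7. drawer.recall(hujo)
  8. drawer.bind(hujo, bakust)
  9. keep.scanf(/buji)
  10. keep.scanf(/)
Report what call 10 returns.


Answer: [buji/, snifu]

Derivation:
-- drawer.recall(k→hujo) -> 1804-01-02
-- drawer.bind(k→hujo, v→-16) -> 1804-01-02
-- keep.mkfold(p→/buji) -> ok
-- keep.scribe(p→/buji/smu, c→honavest) -> created
-- keep.erase(p→/buji) -> ToolError: not empty
-- keep.scribe(p→/snifu, c→lond) -> created
-- drawer.recall(k→hujo) -> -16
-- drawer.bind(k→hujo, v→bakust) -> -16
-- keep.scanf(p→/buji) -> [smu]
-- keep.scanf(p→/) -> [buji/, snifu]


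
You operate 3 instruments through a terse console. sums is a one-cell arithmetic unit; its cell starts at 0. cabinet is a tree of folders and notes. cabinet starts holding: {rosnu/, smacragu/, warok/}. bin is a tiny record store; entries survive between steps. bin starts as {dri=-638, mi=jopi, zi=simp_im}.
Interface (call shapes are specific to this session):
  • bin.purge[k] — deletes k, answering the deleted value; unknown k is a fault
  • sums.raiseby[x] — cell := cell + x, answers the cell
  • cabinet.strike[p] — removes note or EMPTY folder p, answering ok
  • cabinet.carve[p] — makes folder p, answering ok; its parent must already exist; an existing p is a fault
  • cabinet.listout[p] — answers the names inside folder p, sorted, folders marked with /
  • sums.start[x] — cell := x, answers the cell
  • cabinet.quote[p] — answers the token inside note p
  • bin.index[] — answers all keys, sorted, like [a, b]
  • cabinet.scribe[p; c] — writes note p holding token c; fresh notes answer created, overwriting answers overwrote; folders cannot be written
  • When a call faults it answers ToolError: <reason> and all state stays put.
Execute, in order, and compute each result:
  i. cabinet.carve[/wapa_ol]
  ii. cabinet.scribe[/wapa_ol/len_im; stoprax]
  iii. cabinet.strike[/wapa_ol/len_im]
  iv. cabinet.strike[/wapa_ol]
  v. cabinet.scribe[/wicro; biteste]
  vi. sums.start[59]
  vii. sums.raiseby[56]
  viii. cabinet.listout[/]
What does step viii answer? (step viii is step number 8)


Answer: [rosnu/, smacragu/, warok/, wicro]

Derivation:
// cabinet.carve(p=/wapa_ol) -> ok
// cabinet.scribe(p=/wapa_ol/len_im, c=stoprax) -> created
// cabinet.strike(p=/wapa_ol/len_im) -> ok
// cabinet.strike(p=/wapa_ol) -> ok
// cabinet.scribe(p=/wicro, c=biteste) -> created
// sums.start(x=59) -> 59
// sums.raiseby(x=56) -> 115
// cabinet.listout(p=/) -> [rosnu/, smacragu/, warok/, wicro]


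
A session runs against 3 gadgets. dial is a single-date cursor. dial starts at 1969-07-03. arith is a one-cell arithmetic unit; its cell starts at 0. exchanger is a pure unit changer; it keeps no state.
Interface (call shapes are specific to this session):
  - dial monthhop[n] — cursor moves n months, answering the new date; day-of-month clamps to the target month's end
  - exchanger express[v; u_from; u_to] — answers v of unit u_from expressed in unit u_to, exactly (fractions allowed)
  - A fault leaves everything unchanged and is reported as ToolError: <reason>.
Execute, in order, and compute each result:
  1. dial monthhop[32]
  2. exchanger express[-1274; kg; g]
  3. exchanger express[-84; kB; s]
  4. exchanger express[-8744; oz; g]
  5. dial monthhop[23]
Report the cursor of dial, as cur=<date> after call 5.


CALL dial monthhop[n=32]
RET  1972-03-03
CALL exchanger express[v=-1274; u_from=kg; u_to=g]
RET  -1274000
CALL exchanger express[v=-84; u_from=kB; u_to=s]
RET  ToolError: incompatible units
CALL exchanger express[v=-8744; u_from=oz; u_to=g]
RET  -49577646041/200000
CALL dial monthhop[n=23]
RET  1974-02-03

Answer: cur=1974-02-03


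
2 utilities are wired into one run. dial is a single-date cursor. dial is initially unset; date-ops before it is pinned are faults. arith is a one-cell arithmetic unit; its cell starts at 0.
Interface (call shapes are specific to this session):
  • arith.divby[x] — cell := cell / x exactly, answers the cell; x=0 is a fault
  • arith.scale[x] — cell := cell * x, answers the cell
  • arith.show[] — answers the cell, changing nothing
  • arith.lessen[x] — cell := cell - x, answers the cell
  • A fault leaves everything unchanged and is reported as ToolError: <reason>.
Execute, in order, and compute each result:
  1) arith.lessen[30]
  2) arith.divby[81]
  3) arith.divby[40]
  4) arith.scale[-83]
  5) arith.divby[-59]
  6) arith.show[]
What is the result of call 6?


Answer: -83/6372

Derivation:
-> arith.lessen(x=30)
<- -30
-> arith.divby(x=81)
<- -10/27
-> arith.divby(x=40)
<- -1/108
-> arith.scale(x=-83)
<- 83/108
-> arith.divby(x=-59)
<- -83/6372
-> arith.show()
<- -83/6372


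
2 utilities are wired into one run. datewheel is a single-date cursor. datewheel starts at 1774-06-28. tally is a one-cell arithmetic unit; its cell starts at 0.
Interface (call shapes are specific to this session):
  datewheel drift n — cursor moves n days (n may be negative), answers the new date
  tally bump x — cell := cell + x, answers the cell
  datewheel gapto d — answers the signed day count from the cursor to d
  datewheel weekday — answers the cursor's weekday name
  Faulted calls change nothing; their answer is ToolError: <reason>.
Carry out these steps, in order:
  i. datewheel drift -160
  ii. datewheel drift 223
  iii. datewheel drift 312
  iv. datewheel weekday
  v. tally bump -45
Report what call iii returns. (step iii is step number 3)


! datewheel drift(n→-160) => 1774-01-19
! datewheel drift(n→223) => 1774-08-30
! datewheel drift(n→312) => 1775-07-08
! datewheel weekday() => Saturday
! tally bump(x→-45) => -45

Answer: 1775-07-08


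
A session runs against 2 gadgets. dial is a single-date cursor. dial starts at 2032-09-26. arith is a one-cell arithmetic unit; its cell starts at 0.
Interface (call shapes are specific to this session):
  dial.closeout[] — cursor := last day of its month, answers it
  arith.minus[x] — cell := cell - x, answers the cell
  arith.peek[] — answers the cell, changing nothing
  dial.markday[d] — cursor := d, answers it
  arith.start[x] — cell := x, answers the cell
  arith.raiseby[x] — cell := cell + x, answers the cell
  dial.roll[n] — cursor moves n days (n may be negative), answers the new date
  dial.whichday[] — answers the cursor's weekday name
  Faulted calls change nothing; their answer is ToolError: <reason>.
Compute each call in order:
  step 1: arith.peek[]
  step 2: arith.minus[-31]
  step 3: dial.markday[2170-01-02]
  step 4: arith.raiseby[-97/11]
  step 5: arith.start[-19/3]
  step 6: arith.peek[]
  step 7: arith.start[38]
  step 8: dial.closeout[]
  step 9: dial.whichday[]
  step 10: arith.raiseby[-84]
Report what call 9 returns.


~$ peek
[out] 0
~$ minus x='-31'
[out] 31
~$ markday d='2170-01-02'
[out] 2170-01-02
~$ raiseby x='-97/11'
[out] 244/11
~$ start x='-19/3'
[out] -19/3
~$ peek
[out] -19/3
~$ start x='38'
[out] 38
~$ closeout
[out] 2170-01-31
~$ whichday
[out] Wednesday
~$ raiseby x='-84'
[out] -46

Answer: Wednesday


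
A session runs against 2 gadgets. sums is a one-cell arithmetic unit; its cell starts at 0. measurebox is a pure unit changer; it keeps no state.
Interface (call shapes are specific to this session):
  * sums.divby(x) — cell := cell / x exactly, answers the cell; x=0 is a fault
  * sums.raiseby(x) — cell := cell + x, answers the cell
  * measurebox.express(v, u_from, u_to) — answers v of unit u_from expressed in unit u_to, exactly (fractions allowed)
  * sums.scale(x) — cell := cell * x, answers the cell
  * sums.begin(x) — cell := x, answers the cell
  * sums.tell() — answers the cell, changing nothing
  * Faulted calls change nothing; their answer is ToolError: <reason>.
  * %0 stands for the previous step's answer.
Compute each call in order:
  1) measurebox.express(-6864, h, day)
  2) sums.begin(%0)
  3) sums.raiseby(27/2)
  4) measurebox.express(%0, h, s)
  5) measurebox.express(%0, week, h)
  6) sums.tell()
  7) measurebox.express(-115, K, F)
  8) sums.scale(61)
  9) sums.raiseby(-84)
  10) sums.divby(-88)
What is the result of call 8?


Answer: -33245/2

Derivation:
> measurebox.express -6864 h day
  -286
> sums.begin %0
  -286
> sums.raiseby 27/2
  -545/2
> measurebox.express %0 h s
  -981000
> measurebox.express %0 week h
  -164808000
> sums.tell
  -545/2
> measurebox.express -115 K F
  -66667/100
> sums.scale 61
  -33245/2
> sums.raiseby -84
  -33413/2
> sums.divby -88
  33413/176


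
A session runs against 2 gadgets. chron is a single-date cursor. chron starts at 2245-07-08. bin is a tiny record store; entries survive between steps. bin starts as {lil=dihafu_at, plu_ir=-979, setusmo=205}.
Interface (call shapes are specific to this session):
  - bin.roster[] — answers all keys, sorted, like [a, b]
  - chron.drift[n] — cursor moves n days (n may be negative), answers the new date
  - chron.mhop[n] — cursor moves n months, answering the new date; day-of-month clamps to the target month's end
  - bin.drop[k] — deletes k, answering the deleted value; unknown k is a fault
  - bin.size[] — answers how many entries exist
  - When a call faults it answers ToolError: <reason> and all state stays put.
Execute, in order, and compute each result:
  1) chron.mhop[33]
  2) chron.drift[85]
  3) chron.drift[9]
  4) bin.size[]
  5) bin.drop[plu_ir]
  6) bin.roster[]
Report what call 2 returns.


Answer: 2248-07-02

Derivation:
// mhop(n=33) -> 2248-04-08
// drift(n=85) -> 2248-07-02
// drift(n=9) -> 2248-07-11
// size() -> 3
// drop(k=plu_ir) -> -979
// roster() -> [lil, setusmo]


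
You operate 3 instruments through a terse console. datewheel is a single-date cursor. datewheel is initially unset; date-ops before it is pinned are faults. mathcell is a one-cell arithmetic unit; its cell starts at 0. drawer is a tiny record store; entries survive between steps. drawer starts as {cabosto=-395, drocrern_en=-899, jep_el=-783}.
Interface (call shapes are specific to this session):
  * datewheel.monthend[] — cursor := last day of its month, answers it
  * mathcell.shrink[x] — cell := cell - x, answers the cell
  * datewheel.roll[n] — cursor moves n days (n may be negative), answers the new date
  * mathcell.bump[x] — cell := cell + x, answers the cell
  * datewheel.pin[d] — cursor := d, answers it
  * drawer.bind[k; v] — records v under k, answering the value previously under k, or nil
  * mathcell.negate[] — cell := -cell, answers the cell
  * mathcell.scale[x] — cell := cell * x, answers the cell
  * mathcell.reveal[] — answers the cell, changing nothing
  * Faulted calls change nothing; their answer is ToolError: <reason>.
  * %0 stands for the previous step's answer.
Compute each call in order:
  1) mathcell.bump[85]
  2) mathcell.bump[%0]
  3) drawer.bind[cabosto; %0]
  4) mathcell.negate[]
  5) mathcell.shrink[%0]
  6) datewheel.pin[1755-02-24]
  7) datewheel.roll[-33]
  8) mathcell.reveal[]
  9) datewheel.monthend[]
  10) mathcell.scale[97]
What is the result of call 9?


Answer: 1755-01-31

Derivation:
Act: bump[85]
Obs: 85
Act: bump[%0]
Obs: 170
Act: bind[cabosto; %0]
Obs: -395
Act: negate[]
Obs: -170
Act: shrink[%0]
Obs: 0
Act: pin[1755-02-24]
Obs: 1755-02-24
Act: roll[-33]
Obs: 1755-01-22
Act: reveal[]
Obs: 0
Act: monthend[]
Obs: 1755-01-31
Act: scale[97]
Obs: 0


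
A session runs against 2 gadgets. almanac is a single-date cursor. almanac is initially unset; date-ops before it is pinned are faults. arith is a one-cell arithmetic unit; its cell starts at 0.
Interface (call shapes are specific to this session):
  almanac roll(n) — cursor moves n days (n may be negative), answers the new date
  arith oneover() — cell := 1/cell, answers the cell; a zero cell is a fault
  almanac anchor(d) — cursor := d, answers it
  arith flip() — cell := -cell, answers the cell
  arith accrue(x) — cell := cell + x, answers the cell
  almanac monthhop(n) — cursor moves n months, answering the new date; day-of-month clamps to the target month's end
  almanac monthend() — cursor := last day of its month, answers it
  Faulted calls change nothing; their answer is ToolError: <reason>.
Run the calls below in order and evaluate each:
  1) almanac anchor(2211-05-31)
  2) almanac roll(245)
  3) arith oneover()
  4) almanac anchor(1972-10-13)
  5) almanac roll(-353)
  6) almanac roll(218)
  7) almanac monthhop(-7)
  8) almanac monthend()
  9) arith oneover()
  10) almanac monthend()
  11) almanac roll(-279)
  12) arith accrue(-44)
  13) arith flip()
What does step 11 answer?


>> almanac anchor(2211-05-31)
<< 2211-05-31
>> almanac roll(245)
<< 2212-01-31
>> arith oneover()
<< ToolError: reciprocal of zero
>> almanac anchor(1972-10-13)
<< 1972-10-13
>> almanac roll(-353)
<< 1971-10-26
>> almanac roll(218)
<< 1972-05-31
>> almanac monthhop(-7)
<< 1971-10-31
>> almanac monthend()
<< 1971-10-31
>> arith oneover()
<< ToolError: reciprocal of zero
>> almanac monthend()
<< 1971-10-31
>> almanac roll(-279)
<< 1971-01-25
>> arith accrue(-44)
<< -44
>> arith flip()
<< 44

Answer: 1971-01-25
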